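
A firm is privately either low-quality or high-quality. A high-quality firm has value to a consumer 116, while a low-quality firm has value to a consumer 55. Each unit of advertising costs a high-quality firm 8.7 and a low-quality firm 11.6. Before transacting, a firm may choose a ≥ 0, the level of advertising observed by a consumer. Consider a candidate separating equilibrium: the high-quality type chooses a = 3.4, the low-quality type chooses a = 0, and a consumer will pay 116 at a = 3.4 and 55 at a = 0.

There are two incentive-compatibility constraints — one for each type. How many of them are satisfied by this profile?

1

High-quality type: signal → 116 − 8.7 × 3.4 = 86.42; deviate to 0 → 55. IC holds (86.42 ≥ 55).
Low-quality type: stay at 0 → 55; mimic → 116 − 11.6 × 3.4 = 76.56. IC fails (55 < 76.56).
1 of 2 constraints hold, so this profile is not an equilibrium.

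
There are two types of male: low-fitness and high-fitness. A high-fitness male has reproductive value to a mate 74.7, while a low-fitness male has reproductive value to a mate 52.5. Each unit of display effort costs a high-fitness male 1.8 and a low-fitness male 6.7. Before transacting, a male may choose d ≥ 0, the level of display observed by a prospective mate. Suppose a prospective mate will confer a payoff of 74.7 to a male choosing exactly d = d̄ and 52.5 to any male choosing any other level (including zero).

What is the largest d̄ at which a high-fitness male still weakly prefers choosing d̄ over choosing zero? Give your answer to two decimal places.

Choosing d̄ yields the high-fitness type 74.7 − 1.8·d̄; choosing zero yields 52.5.
The high-fitness type is indifferent at 74.7 − 1.8·d̄ = 52.5, i.e. d̄ = (74.7 − 52.5) / 1.8 ≈ 12.33.
For any d̄ above 12.33 the high-fitness type would rather pool at zero, so separation collapses.

12.33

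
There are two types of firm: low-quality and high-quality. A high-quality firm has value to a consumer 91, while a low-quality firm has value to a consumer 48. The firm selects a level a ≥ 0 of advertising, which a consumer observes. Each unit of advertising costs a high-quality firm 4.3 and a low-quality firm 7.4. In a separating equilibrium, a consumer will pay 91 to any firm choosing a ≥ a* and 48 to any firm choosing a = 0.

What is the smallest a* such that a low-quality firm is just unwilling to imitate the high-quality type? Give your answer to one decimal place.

5.8

A low-quality firm choosing a = 0 receives 48.
Imitating at a* instead would pay 91 at cost 7.4·a*, netting 91 − 7.4·a*.
Indifference: 48 = 91 − 7.4·a*, so a* = (91 − 48) / 7.4 ≈ 5.8.
At a* the low-quality type's incentive constraint just binds; the high-quality type strictly prefers a* since its per-unit cost is lower.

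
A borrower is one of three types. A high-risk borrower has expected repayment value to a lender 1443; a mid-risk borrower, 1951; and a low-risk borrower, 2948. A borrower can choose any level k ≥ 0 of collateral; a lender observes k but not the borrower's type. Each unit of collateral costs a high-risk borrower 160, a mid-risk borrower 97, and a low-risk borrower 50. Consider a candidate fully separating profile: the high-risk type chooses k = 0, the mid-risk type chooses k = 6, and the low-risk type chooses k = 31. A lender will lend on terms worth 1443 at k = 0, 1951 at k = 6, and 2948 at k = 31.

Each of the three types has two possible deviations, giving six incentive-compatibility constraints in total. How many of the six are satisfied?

3

High-risk (own payoff 1443): to k=6 gives 1951 − 160×6 = 991 → no gain ✓; to k=31 gives 2948 − 160×31 = -2012 → no gain ✓.
Low-risk (own payoff 2948 − 50×31 = 1398): to k=0 gives 1443 → profitable ✗; to k=6 gives 1951 − 50×6 = 1651 → profitable ✗.
Mid-risk (own payoff 1951 − 97×6 = 1369): to k=0 gives 1443 → profitable ✗; to k=31 gives 2948 − 97×31 = -59 → no gain ✓.
3 of the 6 constraints hold; not an equilibrium.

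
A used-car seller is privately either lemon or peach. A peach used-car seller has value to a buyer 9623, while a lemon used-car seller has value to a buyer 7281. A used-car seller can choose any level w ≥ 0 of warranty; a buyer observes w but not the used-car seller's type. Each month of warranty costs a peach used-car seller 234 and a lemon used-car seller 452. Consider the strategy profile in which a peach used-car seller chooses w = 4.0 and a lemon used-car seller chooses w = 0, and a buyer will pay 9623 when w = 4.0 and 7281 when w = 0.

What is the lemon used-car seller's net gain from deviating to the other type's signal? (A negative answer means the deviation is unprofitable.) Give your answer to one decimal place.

Playing w = 0 the lemon used-car seller receives 7281.
Deviating to w = 4.0 brings payment 9623 at cost 452 × 4.0 = 1808, netting 7815.
Gain from deviating: 7815 − 7281 = 534.0.
The gain is positive, so the lemon type's incentive-compatibility constraint is violated — this profile is not a separating equilibrium.

534.0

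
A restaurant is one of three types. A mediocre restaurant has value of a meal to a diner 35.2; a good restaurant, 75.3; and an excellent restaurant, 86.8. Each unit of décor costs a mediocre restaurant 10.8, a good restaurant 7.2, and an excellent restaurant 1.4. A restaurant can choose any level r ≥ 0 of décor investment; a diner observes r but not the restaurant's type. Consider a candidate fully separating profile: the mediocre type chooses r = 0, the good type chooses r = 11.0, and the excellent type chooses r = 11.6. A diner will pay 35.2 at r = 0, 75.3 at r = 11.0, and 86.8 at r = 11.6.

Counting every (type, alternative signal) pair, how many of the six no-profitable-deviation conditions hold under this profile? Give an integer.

Good (own payoff 75.3 − 7.2×11.0 = -3.9): to r=0 gives 35.2 → profitable ✗; to r=11.6 gives 86.8 − 7.2×11.6 = 3.28 → profitable ✗.
Excellent (own payoff 86.8 − 1.4×11.6 = 70.56): to r=0 gives 35.2 → no gain ✓; to r=11.0 gives 75.3 − 1.4×11.0 = 59.9 → no gain ✓.
Mediocre (own payoff 35.2): to r=11.0 gives 75.3 − 10.8×11.0 = -43.5 → no gain ✓; to r=11.6 gives 86.8 − 10.8×11.6 = -38.48 → no gain ✓.
4 of the 6 constraints hold; not an equilibrium.

4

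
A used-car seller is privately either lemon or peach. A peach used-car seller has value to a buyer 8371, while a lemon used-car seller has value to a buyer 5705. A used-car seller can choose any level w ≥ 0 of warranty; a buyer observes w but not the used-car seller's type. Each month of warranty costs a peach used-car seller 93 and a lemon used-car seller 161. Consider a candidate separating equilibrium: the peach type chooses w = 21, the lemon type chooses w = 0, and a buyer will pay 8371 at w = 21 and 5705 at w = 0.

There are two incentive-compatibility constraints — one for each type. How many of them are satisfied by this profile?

2

Peach type: signal → 8371 − 93 × 21 = 6418; deviate to 0 → 5705. IC holds (6418 ≥ 5705).
Lemon type: stay at 0 → 5705; mimic → 8371 − 161 × 21 = 4990. IC holds (5705 ≥ 4990).
2 of 2 constraints hold, so this is a separating equilibrium.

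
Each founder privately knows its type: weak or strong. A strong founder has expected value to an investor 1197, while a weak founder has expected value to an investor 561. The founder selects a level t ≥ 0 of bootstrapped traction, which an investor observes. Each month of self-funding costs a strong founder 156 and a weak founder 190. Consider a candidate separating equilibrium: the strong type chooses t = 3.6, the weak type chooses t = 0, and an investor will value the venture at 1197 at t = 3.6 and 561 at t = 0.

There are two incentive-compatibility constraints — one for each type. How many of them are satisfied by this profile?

2

Strong type: signal → 1197 − 156 × 3.6 = 635.4; deviate to 0 → 561. IC holds (635.4 ≥ 561).
Weak type: stay at 0 → 561; mimic → 1197 − 190 × 3.6 = 513. IC holds (561 ≥ 513).
2 of 2 constraints hold, so this is a separating equilibrium.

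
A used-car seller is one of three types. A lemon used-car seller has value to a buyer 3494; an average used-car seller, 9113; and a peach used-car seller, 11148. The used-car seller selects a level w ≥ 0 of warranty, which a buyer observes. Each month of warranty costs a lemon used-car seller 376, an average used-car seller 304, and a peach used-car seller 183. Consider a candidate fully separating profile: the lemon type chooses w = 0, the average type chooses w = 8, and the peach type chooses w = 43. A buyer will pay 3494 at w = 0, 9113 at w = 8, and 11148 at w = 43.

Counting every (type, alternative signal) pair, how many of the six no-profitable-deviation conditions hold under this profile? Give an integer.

Peach (own payoff 11148 − 183×43 = 3279): to w=0 gives 3494 → profitable ✗; to w=8 gives 9113 − 183×8 = 7649 → profitable ✗.
Average (own payoff 9113 − 304×8 = 6681): to w=0 gives 3494 → no gain ✓; to w=43 gives 11148 − 304×43 = -1924 → no gain ✓.
Lemon (own payoff 3494): to w=8 gives 9113 − 376×8 = 6105 → profitable ✗; to w=43 gives 11148 − 376×43 = -5020 → no gain ✓.
3 of the 6 constraints hold; not an equilibrium.

3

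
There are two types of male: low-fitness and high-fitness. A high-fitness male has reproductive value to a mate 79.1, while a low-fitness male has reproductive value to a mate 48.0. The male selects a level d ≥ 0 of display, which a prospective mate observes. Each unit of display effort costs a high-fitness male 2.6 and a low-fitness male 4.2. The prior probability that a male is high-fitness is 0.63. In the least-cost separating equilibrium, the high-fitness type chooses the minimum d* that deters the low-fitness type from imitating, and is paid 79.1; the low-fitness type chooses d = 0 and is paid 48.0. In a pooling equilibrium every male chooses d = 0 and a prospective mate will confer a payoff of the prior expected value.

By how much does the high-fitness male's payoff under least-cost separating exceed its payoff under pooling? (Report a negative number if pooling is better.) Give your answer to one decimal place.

Least-cost separating signal: d* solves 48.0 = 79.1 − 4.2·d*, so d* = (79.1 − 48.0)/4.2 ≈ 7.4048.
High-fitness type's separating payoff: 79.1 − 2.6 × d* = 79.1 − 2.6 × (79.1 − 48.0)/4.2 = 79.1 − 80.86/4.2 ≈ 59.848.
Pooling payoff: 0.63 × 79.1 + 0.37 × 48.0 = 67.593.
Difference: 59.848 − 67.593 = -7.745, i.e. -7.7 to one decimal place.
The high-fitness type would prefer the pooling outcome.

-7.7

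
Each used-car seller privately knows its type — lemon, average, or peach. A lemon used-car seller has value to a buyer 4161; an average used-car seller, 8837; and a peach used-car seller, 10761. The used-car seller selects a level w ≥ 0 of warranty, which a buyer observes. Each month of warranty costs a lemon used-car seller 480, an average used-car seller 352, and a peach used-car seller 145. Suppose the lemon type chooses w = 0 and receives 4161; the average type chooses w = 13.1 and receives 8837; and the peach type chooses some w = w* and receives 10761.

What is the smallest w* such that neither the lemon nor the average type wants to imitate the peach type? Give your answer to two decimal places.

18.57

Average type (on-path payoff 8837 − 352×13.1 = 4225.8) won't mimic when 4225.8 ≥ 10761 − 352·w*, i.e. w* ≥ 18.57.
Lemon type (on-path payoff 4161) won't mimic when 4161 ≥ 10761 − 480·w*, i.e. w* ≥ 13.75.
Both must hold, so w* = max(13.75, 18.57) = 18.57. The average type's constraint binds.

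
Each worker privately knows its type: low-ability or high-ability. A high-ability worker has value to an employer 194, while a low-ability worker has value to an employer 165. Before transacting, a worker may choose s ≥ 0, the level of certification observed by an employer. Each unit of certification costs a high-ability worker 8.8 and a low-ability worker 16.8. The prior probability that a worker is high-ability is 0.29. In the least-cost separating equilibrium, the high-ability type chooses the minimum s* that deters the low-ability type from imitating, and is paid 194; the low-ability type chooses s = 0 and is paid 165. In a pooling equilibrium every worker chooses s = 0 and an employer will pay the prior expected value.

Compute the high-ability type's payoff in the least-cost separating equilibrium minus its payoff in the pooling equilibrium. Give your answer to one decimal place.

Least-cost separating signal: s* solves 165 = 194 − 16.8·s*, so s* = (194 − 165)/16.8 ≈ 1.7262.
High-ability type's separating payoff: 194 − 8.8 × s* = 194 − 8.8 × (194 − 165)/16.8 = 194 − 255.2/16.8 ≈ 178.810.
Pooling payoff: 0.29 × 194 + 0.71 × 165 = 173.41.
Difference: 178.810 − 173.41 = 5.4.
The high-ability type prefers to separate.

5.4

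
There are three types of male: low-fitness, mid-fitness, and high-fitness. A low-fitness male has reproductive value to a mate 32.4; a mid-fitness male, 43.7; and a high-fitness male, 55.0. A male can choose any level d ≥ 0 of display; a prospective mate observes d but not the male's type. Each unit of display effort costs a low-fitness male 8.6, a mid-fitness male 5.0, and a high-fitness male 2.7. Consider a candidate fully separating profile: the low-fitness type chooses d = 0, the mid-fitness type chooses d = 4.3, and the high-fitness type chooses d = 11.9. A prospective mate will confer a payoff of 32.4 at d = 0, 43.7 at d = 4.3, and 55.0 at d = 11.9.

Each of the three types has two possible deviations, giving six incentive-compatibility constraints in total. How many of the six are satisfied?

Mid-fitness (own payoff 43.7 − 5.0×4.3 = 22.2): to d=0 gives 32.4 → profitable ✗; to d=11.9 gives 55.0 − 5.0×11.9 = -4.5 → no gain ✓.
Low-fitness (own payoff 32.4): to d=4.3 gives 43.7 − 8.6×4.3 = 6.72 → no gain ✓; to d=11.9 gives 55.0 − 8.6×11.9 = -47.34 → no gain ✓.
High-fitness (own payoff 55.0 − 2.7×11.9 = 22.87): to d=0 gives 32.4 → profitable ✗; to d=4.3 gives 43.7 − 2.7×4.3 = 32.09 → profitable ✗.
3 of the 6 constraints hold; not an equilibrium.

3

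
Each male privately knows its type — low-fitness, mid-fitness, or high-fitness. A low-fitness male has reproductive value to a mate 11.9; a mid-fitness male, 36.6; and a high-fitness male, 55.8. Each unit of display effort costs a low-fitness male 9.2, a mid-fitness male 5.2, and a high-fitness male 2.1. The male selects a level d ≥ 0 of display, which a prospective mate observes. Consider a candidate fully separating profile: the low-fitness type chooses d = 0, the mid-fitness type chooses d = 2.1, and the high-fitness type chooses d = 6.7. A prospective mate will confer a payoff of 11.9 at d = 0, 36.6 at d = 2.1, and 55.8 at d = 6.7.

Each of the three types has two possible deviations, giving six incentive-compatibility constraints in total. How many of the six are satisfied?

High-fitness (own payoff 55.8 − 2.1×6.7 = 41.73): to d=0 gives 11.9 → no gain ✓; to d=2.1 gives 36.6 − 2.1×2.1 = 32.19 → no gain ✓.
Mid-fitness (own payoff 36.6 − 5.2×2.1 = 25.68): to d=0 gives 11.9 → no gain ✓; to d=6.7 gives 55.8 − 5.2×6.7 = 20.96 → no gain ✓.
Low-fitness (own payoff 11.9): to d=2.1 gives 36.6 − 9.2×2.1 = 17.28 → profitable ✗; to d=6.7 gives 55.8 − 9.2×6.7 = -5.84 → no gain ✓.
5 of the 6 constraints hold; not an equilibrium.

5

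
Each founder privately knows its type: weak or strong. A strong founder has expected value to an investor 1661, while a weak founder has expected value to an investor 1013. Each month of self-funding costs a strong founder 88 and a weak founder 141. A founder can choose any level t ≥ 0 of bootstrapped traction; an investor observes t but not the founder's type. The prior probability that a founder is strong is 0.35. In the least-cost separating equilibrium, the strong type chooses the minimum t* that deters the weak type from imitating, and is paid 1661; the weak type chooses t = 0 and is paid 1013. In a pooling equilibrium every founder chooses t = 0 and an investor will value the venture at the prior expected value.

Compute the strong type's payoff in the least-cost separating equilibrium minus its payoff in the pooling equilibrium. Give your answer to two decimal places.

Least-cost separating signal: t* solves 1013 = 1661 − 141·t*, so t* = (1661 − 1013)/141 ≈ 4.5957.
Strong type's separating payoff: 1661 − 88 × t* = 1661 − 88 × (1661 − 1013)/141 = 1661 − 57024/141 ≈ 1256.5745.
Pooling payoff: 0.35 × 1661 + 0.65 × 1013 = 1239.8.
Difference: 1256.5745 − 1239.8 = 16.7745, i.e. 16.77 to two decimal places.
The strong type prefers to separate.

16.77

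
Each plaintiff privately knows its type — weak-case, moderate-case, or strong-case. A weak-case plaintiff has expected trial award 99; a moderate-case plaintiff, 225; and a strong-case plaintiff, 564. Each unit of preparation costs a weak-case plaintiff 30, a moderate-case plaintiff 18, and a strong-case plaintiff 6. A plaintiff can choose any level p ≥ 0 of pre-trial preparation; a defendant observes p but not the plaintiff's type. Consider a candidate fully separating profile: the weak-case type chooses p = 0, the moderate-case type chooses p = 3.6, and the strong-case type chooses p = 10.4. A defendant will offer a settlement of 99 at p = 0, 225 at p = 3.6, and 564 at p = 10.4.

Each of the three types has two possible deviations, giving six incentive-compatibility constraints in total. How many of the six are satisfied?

Weak-case (own payoff 99): to p=3.6 gives 225 − 30×3.6 = 117 → profitable ✗; to p=10.4 gives 564 − 30×10.4 = 252 → profitable ✗.
Strong-case (own payoff 564 − 6×10.4 = 501.6): to p=0 gives 99 → no gain ✓; to p=3.6 gives 225 − 6×3.6 = 203.4 → no gain ✓.
Moderate-case (own payoff 225 − 18×3.6 = 160.2): to p=0 gives 99 → no gain ✓; to p=10.4 gives 564 − 18×10.4 = 376.8 → profitable ✗.
3 of the 6 constraints hold; not an equilibrium.

3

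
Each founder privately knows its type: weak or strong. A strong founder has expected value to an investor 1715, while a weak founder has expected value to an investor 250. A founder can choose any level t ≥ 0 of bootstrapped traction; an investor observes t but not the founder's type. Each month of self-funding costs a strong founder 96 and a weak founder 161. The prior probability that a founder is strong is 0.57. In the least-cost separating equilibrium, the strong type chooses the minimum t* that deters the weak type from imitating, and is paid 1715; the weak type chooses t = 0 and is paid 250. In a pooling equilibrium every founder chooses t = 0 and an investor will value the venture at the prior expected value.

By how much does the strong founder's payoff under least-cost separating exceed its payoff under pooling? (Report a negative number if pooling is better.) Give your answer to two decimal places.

-243.59

Least-cost separating signal: t* solves 250 = 1715 − 161·t*, so t* = (1715 − 250)/161 ≈ 9.0994.
Strong type's separating payoff: 1715 − 96 × t* = 1715 − 96 × (1715 − 250)/161 = 1715 − 140640/161 ≈ 841.4596.
Pooling payoff: 0.57 × 1715 + 0.43 × 250 = 1085.05.
Difference: 841.4596 − 1085.05 = -243.5904, i.e. -243.59 to two decimal places.
The strong type would prefer the pooling outcome.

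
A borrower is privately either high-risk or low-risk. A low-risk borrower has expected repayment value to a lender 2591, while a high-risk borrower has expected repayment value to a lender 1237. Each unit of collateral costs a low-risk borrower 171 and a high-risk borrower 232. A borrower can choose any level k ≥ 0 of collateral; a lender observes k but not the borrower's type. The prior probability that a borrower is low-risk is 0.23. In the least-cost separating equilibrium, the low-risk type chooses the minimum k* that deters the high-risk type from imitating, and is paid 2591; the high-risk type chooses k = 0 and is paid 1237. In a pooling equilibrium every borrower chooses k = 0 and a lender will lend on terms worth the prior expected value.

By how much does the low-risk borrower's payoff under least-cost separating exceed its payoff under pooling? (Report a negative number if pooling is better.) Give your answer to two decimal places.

Least-cost separating signal: k* solves 1237 = 2591 − 232·k*, so k* = (2591 − 1237)/232 ≈ 5.8362.
Low-risk type's separating payoff: 2591 − 171 × k* = 2591 − 171 × (2591 − 1237)/232 = 2591 − 231534/232 ≈ 1593.0086.
Pooling payoff: 0.23 × 2591 + 0.77 × 1237 = 1548.42.
Difference: 1593.0086 − 1548.42 = 44.5886, i.e. 44.59 to two decimal places.
The low-risk type prefers to separate.

44.59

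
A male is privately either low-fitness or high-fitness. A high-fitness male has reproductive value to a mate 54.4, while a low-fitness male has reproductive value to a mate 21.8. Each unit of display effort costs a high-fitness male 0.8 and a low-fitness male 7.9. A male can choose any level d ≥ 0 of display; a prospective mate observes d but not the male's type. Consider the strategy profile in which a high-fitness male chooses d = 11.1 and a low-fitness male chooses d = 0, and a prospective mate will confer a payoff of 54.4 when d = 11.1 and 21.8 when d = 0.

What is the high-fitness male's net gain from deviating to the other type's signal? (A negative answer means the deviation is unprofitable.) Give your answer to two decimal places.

-23.72

Playing d = 11.1 the high-fitness male receives 54.4 − 0.8 × 11.1 = 45.52.
Deviating to d = 0 yields 21.8 instead.
Gain from deviating: 21.8 − 45.52 = -23.72.
The gain is negative, so the high-fitness type's incentive-compatibility constraint is satisfied.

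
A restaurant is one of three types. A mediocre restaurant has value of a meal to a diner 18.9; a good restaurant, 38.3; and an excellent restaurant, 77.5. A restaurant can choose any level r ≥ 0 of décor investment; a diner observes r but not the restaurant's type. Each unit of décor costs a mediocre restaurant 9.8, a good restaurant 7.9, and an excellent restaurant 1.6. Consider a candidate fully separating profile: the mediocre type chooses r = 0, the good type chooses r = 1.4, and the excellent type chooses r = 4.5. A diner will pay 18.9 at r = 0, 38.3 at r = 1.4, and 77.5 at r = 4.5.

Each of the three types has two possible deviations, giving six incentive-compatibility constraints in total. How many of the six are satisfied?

Mediocre (own payoff 18.9): to r=1.4 gives 38.3 − 9.8×1.4 = 24.58 → profitable ✗; to r=4.5 gives 77.5 − 9.8×4.5 = 33.4 → profitable ✗.
Excellent (own payoff 77.5 − 1.6×4.5 = 70.3): to r=0 gives 18.9 → no gain ✓; to r=1.4 gives 38.3 − 1.6×1.4 = 36.06 → no gain ✓.
Good (own payoff 38.3 − 7.9×1.4 = 27.24): to r=0 gives 18.9 → no gain ✓; to r=4.5 gives 77.5 − 7.9×4.5 = 41.95 → profitable ✗.
3 of the 6 constraints hold; not an equilibrium.

3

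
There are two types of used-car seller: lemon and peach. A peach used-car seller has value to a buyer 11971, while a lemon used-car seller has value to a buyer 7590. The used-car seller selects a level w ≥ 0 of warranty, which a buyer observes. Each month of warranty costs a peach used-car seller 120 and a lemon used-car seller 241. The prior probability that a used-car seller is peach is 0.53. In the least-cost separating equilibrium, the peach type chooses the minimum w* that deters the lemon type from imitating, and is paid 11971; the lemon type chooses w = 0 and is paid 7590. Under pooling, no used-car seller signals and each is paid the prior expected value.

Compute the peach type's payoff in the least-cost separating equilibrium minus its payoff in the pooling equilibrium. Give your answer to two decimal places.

Least-cost separating signal: w* solves 7590 = 11971 − 241·w*, so w* = (11971 − 7590)/241 ≈ 18.1784.
Peach type's separating payoff: 11971 − 120 × w* = 11971 − 120 × (11971 − 7590)/241 = 11971 − 525720/241 ≈ 9789.5892.
Pooling payoff: 0.53 × 11971 + 0.47 × 7590 = 9911.93.
Difference: 9789.5892 − 9911.93 = -122.3408, i.e. -122.34 to two decimal places.
The peach type would prefer the pooling outcome.

-122.34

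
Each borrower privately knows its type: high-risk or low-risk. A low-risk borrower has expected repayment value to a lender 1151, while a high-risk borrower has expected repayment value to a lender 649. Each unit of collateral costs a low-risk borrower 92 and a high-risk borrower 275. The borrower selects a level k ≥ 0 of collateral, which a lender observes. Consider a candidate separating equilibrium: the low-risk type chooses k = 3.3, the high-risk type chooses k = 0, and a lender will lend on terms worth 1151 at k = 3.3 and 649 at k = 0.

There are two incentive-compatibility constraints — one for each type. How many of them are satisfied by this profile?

Low-risk type: signal → 1151 − 92 × 3.3 = 847.4; deviate to 0 → 649. IC holds (847.4 ≥ 649).
High-risk type: stay at 0 → 649; mimic → 1151 − 275 × 3.3 = 243.5. IC holds (649 ≥ 243.5).
2 of 2 constraints hold, so this is a separating equilibrium.

2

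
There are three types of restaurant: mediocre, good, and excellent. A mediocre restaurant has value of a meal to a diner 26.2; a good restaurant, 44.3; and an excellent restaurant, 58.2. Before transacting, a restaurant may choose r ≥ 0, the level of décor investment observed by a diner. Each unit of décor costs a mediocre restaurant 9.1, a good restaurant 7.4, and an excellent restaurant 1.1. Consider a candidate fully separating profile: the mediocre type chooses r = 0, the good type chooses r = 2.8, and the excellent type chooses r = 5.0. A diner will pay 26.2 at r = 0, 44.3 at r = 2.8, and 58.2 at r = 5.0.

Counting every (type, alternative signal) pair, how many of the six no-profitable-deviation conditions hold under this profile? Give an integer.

Mediocre (own payoff 26.2): to r=2.8 gives 44.3 − 9.1×2.8 = 18.82 → no gain ✓; to r=5.0 gives 58.2 − 9.1×5.0 = 12.7 → no gain ✓.
Good (own payoff 44.3 − 7.4×2.8 = 23.58): to r=0 gives 26.2 → profitable ✗; to r=5.0 gives 58.2 − 7.4×5.0 = 21.2 → no gain ✓.
Excellent (own payoff 58.2 − 1.1×5.0 = 52.7): to r=0 gives 26.2 → no gain ✓; to r=2.8 gives 44.3 − 1.1×2.8 = 41.22 → no gain ✓.
5 of the 6 constraints hold; not an equilibrium.

5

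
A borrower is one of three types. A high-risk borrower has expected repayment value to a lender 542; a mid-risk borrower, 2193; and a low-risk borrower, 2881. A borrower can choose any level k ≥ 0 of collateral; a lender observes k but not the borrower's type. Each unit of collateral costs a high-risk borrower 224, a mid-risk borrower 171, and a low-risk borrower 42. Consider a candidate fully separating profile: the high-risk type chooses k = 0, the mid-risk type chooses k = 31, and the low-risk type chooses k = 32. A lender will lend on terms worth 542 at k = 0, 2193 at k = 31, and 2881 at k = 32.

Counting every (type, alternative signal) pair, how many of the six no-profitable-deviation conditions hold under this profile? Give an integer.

4

Mid-risk (own payoff 2193 − 171×31 = -3108): to k=0 gives 542 → profitable ✗; to k=32 gives 2881 − 171×32 = -2591 → profitable ✗.
High-risk (own payoff 542): to k=31 gives 2193 − 224×31 = -4751 → no gain ✓; to k=32 gives 2881 − 224×32 = -4287 → no gain ✓.
Low-risk (own payoff 2881 − 42×32 = 1537): to k=0 gives 542 → no gain ✓; to k=31 gives 2193 − 42×31 = 891 → no gain ✓.
4 of the 6 constraints hold; not an equilibrium.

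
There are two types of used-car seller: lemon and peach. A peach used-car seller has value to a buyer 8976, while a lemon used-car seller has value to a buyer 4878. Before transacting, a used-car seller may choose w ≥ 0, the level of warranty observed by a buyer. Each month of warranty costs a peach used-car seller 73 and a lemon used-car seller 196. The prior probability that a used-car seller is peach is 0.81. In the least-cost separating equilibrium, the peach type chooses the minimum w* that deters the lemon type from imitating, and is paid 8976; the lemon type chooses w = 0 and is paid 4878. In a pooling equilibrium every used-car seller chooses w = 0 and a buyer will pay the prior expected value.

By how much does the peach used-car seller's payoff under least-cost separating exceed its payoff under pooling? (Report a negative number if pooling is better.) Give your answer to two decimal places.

Least-cost separating signal: w* solves 4878 = 8976 − 196·w*, so w* = (8976 − 4878)/196 ≈ 20.9082.
Peach type's separating payoff: 8976 − 73 × w* = 8976 − 73 × (8976 − 4878)/196 = 8976 − 299154/196 ≈ 7449.7041.
Pooling payoff: 0.81 × 8976 + 0.19 × 4878 = 8197.38.
Difference: 7449.7041 − 8197.38 = -747.6759, i.e. -747.68 to two decimal places.
The peach type would prefer the pooling outcome.

-747.68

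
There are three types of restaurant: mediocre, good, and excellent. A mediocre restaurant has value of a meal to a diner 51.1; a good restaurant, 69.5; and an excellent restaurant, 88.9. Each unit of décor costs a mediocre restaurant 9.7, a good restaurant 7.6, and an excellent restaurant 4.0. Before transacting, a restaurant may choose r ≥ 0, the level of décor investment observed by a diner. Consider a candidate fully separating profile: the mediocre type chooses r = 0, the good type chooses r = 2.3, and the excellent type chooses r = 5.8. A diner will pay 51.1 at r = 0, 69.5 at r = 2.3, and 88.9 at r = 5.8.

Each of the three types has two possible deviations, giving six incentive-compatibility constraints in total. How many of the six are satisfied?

6

Good (own payoff 69.5 − 7.6×2.3 = 52.02): to r=0 gives 51.1 → no gain ✓; to r=5.8 gives 88.9 − 7.6×5.8 = 44.82 → no gain ✓.
Excellent (own payoff 88.9 − 4.0×5.8 = 65.7): to r=0 gives 51.1 → no gain ✓; to r=2.3 gives 69.5 − 4.0×2.3 = 60.3 → no gain ✓.
Mediocre (own payoff 51.1): to r=2.3 gives 69.5 − 9.7×2.3 = 47.19 → no gain ✓; to r=5.8 gives 88.9 − 9.7×5.8 = 32.64 → no gain ✓.
6 of the 6 constraints hold; this profile is a separating equilibrium.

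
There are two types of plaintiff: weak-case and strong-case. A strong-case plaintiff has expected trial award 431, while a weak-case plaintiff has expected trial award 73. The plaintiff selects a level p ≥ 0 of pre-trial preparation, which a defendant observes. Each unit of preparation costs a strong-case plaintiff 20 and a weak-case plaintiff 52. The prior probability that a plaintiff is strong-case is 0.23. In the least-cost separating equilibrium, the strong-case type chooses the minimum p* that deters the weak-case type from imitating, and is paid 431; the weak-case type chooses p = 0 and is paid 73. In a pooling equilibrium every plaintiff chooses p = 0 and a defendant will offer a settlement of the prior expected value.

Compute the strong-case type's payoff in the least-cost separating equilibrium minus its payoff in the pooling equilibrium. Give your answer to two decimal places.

Least-cost separating signal: p* solves 73 = 431 − 52·p*, so p* = (431 − 73)/52 ≈ 6.8846.
Strong-case type's separating payoff: 431 − 20 × p* = 431 − 20 × (431 − 73)/52 = 431 − 7160/52 ≈ 293.3077.
Pooling payoff: 0.23 × 431 + 0.77 × 73 = 155.34.
Difference: 293.3077 − 155.34 = 137.9677, i.e. 137.97 to two decimal places.
The strong-case type prefers to separate.

137.97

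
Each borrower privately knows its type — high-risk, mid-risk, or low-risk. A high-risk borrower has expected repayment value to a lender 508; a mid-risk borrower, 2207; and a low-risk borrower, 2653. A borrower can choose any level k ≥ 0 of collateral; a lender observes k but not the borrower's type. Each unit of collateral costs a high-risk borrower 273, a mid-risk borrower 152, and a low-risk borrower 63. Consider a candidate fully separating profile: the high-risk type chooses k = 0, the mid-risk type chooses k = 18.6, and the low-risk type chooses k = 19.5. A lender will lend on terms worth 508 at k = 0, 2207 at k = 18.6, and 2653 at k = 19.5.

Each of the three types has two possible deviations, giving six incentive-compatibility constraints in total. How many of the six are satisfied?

Mid-risk (own payoff 2207 − 152×18.6 = -620.2): to k=0 gives 508 → profitable ✗; to k=19.5 gives 2653 − 152×19.5 = -311 → profitable ✗.
High-risk (own payoff 508): to k=18.6 gives 2207 − 273×18.6 = -2870.8 → no gain ✓; to k=19.5 gives 2653 − 273×19.5 = -2670.5 → no gain ✓.
Low-risk (own payoff 2653 − 63×19.5 = 1424.5): to k=0 gives 508 → no gain ✓; to k=18.6 gives 2207 − 63×18.6 = 1035.2 → no gain ✓.
4 of the 6 constraints hold; not an equilibrium.

4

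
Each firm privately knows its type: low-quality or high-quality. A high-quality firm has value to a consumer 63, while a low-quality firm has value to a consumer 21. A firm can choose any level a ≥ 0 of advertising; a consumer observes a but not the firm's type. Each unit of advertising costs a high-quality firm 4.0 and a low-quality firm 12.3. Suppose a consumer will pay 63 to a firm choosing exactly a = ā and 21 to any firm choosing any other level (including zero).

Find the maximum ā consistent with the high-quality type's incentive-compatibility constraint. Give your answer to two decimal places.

10.50

Choosing ā yields the high-quality type 63 − 4.0·ā; choosing zero yields 21.
The high-quality type is indifferent at 63 − 4.0·ā = 21, i.e. ā = (63 − 21) / 4.0 = 10.50.
For any ā above 10.50 the high-quality type would rather pool at zero, so separation collapses.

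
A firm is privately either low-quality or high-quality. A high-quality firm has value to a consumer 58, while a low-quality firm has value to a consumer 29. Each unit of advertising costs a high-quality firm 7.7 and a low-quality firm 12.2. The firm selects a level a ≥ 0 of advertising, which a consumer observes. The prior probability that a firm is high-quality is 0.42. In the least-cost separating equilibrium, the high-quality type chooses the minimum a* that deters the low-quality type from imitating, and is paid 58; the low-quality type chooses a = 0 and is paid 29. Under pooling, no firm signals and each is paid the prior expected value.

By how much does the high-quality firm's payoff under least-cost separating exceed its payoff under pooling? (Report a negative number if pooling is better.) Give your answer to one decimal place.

-1.5

Least-cost separating signal: a* solves 29 = 58 − 12.2·a*, so a* = (58 − 29)/12.2 ≈ 2.3770.
High-quality type's separating payoff: 58 − 7.7 × a* = 58 − 7.7 × (58 − 29)/12.2 = 58 − 223.3/12.2 ≈ 39.697.
Pooling payoff: 0.42 × 58 + 0.58 × 29 = 41.18.
Difference: 39.697 − 41.18 = -1.483, i.e. -1.5 to one decimal place.
The high-quality type would prefer the pooling outcome.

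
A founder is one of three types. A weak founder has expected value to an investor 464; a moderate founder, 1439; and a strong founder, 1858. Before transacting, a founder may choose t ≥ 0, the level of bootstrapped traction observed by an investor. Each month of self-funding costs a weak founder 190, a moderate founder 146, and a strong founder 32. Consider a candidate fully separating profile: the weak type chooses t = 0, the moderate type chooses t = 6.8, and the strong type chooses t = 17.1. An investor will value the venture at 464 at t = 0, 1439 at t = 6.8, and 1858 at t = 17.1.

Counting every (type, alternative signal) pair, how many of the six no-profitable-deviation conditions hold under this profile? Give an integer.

5

Moderate (own payoff 1439 − 146×6.8 = 446.2): to t=0 gives 464 → profitable ✗; to t=17.1 gives 1858 − 146×17.1 = -638.6 → no gain ✓.
Strong (own payoff 1858 − 32×17.1 = 1310.8): to t=0 gives 464 → no gain ✓; to t=6.8 gives 1439 − 32×6.8 = 1221.4 → no gain ✓.
Weak (own payoff 464): to t=6.8 gives 1439 − 190×6.8 = 147 → no gain ✓; to t=17.1 gives 1858 − 190×17.1 = -1391 → no gain ✓.
5 of the 6 constraints hold; not an equilibrium.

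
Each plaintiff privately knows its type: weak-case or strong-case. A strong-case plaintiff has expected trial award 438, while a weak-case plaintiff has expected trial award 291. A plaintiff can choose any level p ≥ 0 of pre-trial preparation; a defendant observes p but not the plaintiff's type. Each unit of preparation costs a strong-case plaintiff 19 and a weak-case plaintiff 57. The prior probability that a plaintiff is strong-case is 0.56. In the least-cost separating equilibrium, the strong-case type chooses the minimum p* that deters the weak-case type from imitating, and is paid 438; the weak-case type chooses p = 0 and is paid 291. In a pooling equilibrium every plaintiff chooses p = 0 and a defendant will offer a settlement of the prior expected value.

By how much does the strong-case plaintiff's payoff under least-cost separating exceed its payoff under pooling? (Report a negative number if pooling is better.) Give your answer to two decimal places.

15.68

Least-cost separating signal: p* solves 291 = 438 − 57·p*, so p* = (438 − 291)/57 ≈ 2.5789.
Strong-case type's separating payoff: 438 − 19 × p* = 438 − 19 × (438 − 291)/57 = 438 − 2793/57 = 389.
Pooling payoff: 0.56 × 438 + 0.44 × 291 = 373.32.
Difference: 389 − 373.32 = 15.68.
The strong-case type prefers to separate.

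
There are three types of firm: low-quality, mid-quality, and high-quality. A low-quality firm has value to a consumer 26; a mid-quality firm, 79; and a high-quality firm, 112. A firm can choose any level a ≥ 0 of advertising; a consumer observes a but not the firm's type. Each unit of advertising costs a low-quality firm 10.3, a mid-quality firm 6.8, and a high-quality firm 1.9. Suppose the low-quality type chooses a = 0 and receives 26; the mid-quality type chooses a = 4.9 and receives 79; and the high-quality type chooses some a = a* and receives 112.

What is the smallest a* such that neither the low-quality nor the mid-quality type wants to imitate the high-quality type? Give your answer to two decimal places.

9.75

Low-quality type (on-path payoff 26) won't mimic when 26 ≥ 112 − 10.3·a*, i.e. a* ≥ 8.35.
Mid-quality type (on-path payoff 79 − 6.8×4.9 = 45.68) won't mimic when 45.68 ≥ 112 − 6.8·a*, i.e. a* ≥ 9.75.
Both must hold, so a* = max(8.35, 9.75) = 9.75. The mid-quality type's constraint binds.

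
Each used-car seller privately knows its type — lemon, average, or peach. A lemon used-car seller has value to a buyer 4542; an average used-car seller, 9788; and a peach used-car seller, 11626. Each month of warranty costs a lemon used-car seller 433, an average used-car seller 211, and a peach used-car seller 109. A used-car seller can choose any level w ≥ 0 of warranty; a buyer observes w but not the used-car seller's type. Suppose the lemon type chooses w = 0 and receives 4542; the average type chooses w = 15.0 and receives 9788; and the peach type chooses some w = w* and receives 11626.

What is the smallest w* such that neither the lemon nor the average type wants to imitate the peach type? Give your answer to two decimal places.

23.71

Lemon type (on-path payoff 4542) won't mimic when 4542 ≥ 11626 − 433·w*, i.e. w* ≥ 16.36.
Average type (on-path payoff 9788 − 211×15.0 = 6623) won't mimic when 6623 ≥ 11626 − 211·w*, i.e. w* ≥ 23.71.
Both must hold, so w* = max(16.36, 23.71) = 23.71. The average type's constraint binds.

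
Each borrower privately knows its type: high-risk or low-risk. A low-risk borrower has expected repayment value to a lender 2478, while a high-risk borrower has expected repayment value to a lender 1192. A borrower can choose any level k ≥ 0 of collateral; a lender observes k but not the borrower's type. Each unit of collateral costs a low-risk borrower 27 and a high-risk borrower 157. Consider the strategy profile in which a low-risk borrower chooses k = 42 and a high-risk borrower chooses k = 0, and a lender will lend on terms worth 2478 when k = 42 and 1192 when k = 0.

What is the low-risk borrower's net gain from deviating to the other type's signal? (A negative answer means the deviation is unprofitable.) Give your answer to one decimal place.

Playing k = 42 the low-risk borrower receives 2478 − 27 × 42 = 1344.
Deviating to k = 0 yields 1192 instead.
Gain from deviating: 1192 − 1344 = -152.0.
The gain is negative, so the low-risk type's incentive-compatibility constraint is satisfied.

-152.0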